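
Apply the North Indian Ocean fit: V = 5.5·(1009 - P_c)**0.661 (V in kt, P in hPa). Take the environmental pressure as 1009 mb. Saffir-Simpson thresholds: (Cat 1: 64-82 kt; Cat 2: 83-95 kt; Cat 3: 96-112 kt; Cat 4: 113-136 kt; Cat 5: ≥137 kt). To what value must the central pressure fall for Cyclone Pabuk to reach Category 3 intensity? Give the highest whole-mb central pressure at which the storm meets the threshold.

933 mb

Category 3 begins at V = 96 kt.
Required ΔP = (96/5.5)^(1/0.661) = 17.455^1.513 ≈ 75.65 mb.
P_c ≤ 1009 − 75.65 = 933.35, so the highest integer P_c is 933 mb.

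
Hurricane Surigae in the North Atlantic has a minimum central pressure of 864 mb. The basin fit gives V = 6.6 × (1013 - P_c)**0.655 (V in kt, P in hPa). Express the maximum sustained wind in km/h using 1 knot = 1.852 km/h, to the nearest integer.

ΔP = 1013 − 864 = 149 mb.
V ≈ 6.6 × 149^0.655 = 6.6 × 26.512 ≈ 174.977 kt.
174.977 × 1.852 ≈ 324.06 km/h → 324 km/h.

324 km/h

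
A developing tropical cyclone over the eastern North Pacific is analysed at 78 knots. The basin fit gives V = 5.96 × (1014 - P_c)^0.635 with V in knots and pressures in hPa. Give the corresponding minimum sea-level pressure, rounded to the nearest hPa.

ΔP = (V / 5.96)^(1/0.635) = (78/5.96)^1.575.
78/5.96 = 13.087; 13.087^1.575 ≈ 57.39 hPa.
P_c = 1014 − 57.39 = 956.61 ≈ 957 hPa.

957 hPa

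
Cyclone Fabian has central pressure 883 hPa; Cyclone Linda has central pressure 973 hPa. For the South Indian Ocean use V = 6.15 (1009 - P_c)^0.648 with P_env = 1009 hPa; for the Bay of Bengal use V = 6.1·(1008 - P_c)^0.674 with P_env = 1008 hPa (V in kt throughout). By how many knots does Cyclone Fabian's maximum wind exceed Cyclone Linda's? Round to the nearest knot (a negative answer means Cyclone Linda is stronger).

Cyclone Fabian: ΔP = 126; V ≈ 6.15 × 126^0.648 ≈ 141.23 kt.
Cyclone Linda: ΔP = 35; V ≈ 6.1 × 35^0.674 ≈ 66.99 kt.
Difference ≈ 141.23 − 66.99 = 74.24 → 74 kt.

74 kt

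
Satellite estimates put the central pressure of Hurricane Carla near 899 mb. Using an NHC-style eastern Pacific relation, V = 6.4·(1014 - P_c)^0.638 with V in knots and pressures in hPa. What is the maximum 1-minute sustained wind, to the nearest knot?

132 kt

ΔP = 1014 − 899 = 115 mb.
115^0.638 ≈ 20.641.
V ≈ 6.4 × 20.641 ≈ 132.1 kt.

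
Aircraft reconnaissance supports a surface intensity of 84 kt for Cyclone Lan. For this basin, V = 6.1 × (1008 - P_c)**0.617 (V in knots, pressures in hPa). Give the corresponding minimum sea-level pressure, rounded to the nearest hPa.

938 hPa

ΔP = (V / 6.1)^(1/0.617) = (84/6.1)^1.621.
84/6.1 = 13.770; 13.770^1.621 ≈ 70.14 hPa.
P_c = 1008 − 70.14 = 937.86 ≈ 938 hPa.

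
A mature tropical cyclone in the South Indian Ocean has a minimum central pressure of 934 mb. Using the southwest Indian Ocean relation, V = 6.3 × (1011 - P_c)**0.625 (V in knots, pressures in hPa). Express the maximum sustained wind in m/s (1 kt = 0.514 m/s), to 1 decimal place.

ΔP = 1011 − 934 = 77 mb.
V ≈ 6.3 × 77^0.625 = 6.3 × 15.103 ≈ 95.147 kt.
95.147 × 0.514 ≈ 48.91 m/s → 48.9 m/s.

48.9 m/s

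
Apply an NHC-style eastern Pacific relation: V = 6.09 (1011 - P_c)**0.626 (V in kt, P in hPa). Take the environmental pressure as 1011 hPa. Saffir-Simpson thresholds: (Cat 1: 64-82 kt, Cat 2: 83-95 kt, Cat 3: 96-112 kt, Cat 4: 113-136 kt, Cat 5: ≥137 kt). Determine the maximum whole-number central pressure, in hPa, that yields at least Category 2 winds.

Category 2 begins at V = 83 kt.
Required ΔP = (83/6.09)^(1/0.626) = 13.629^1.597 ≈ 64.90 hPa.
P_c ≤ 1011 − 64.90 = 946.10, so the highest integer P_c is 946 hPa.

946 hPa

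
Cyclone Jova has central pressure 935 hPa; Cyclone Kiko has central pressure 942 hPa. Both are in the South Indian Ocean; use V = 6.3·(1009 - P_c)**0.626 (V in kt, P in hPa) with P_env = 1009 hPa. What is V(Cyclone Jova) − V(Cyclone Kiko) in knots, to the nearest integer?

Cyclone Jova: ΔP = 74; V ≈ 6.3 × 74^0.626 ≈ 93.21 kt.
Cyclone Kiko: ΔP = 67; V ≈ 6.3 × 67^0.626 ≈ 87.59 kt.
Difference ≈ 93.21 − 87.59 = 5.62 → 6 kt.

6 kt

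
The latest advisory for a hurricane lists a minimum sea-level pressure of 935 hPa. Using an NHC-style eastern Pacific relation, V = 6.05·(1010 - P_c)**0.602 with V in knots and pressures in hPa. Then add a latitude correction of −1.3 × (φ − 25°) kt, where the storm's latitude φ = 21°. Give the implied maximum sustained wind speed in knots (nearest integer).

87 kt

ΔP = 1010 − 935 = 75 hPa.
75^0.602 ≈ 13.452.
V ≈ 6.05 × 13.452 ≈ 81.4 kt.
Latitude correction: −1.3 × (21 − 25) = 5.2 kt.
Corrected V ≈ 86.6 kt → 87 kt.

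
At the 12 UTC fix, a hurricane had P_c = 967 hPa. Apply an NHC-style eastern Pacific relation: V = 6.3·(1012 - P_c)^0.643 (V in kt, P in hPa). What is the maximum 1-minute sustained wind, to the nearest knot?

ΔP = 1012 − 967 = 45 hPa.
45^0.643 ≈ 11.562.
V ≈ 6.3 × 11.562 ≈ 72.8 kt.

73 kt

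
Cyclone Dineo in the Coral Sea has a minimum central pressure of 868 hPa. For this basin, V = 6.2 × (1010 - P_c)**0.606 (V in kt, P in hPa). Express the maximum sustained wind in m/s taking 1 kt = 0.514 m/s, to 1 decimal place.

64.2 m/s

ΔP = 1010 − 868 = 142 hPa.
V ≈ 6.2 × 142^0.606 = 6.2 × 20.151 ≈ 124.933 kt.
124.933 × 0.514 ≈ 64.22 m/s → 64.2 m/s.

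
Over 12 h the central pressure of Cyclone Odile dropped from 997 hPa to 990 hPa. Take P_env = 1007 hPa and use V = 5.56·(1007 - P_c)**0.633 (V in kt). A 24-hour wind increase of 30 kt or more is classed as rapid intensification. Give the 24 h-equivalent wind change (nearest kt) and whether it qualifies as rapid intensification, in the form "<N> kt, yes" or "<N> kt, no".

19 kt, no

V₁: ΔP = 10, V ≈ 5.56 × 10^0.633 ≈ 23.88 kt.
V₂: ΔP = 17, V ≈ 5.56 × 17^0.633 ≈ 33.42 kt.
ΔV over 12 h = 9.54 kt → 24 h equivalent = 9.54 × 24/12 ≈ 19.08 kt.
19 kt < 30 kt ⇒ not rapid intensification.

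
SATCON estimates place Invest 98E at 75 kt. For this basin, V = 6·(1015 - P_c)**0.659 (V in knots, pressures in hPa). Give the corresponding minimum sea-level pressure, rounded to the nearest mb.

969 mb

ΔP = (V / 6)^(1/0.659) = (75/6)^1.517.
75/6 = 12.500; 12.500^1.517 ≈ 46.19 mb.
P_c = 1015 − 46.19 = 968.81 ≈ 969 mb.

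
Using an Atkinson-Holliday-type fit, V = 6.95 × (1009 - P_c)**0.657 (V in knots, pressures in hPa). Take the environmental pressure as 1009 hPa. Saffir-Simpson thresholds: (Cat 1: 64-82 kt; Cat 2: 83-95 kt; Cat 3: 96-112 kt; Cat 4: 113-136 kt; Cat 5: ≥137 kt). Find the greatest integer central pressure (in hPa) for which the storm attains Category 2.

Category 2 begins at V = 83 kt.
Required ΔP = (83/6.95)^(1/0.657) = 11.942^1.522 ≈ 43.59 hPa.
P_c ≤ 1009 − 43.59 = 965.41, so the highest integer P_c is 965 hPa.

965 hPa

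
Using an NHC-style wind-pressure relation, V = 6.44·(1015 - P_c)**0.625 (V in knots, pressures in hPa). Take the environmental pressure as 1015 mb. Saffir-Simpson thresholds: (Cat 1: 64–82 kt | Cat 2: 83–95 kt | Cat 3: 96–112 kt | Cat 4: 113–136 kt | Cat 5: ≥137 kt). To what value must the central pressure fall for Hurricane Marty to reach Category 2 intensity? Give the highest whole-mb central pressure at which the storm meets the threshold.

955 mb

Category 2 begins at V = 83 kt.
Required ΔP = (83/6.44)^(1/0.625) = 12.888^1.600 ≈ 59.75 mb.
P_c ≤ 1015 − 59.75 = 955.25, so the highest integer P_c is 955 mb.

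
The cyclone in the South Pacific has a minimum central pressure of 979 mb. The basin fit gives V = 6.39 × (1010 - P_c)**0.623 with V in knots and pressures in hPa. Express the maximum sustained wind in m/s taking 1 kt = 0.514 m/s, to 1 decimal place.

27.9 m/s

ΔP = 1010 − 979 = 31 mb.
V ≈ 6.39 × 31^0.623 = 6.39 × 8.494 ≈ 54.277 kt.
54.277 × 0.514 ≈ 27.90 m/s → 27.9 m/s.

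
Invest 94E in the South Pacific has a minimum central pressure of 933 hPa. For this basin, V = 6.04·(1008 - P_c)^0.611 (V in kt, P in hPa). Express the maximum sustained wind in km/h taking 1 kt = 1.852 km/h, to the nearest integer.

ΔP = 1008 − 933 = 75 hPa.
V ≈ 6.04 × 75^0.611 = 6.04 × 13.985 ≈ 84.469 kt.
84.469 × 1.852 ≈ 156.44 km/h → 156 km/h.

156 km/h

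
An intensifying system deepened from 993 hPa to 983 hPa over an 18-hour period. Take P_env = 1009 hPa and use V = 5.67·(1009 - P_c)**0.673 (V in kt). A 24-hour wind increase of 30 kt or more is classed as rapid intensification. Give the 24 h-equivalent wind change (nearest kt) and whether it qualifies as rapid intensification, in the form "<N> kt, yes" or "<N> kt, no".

V₁: ΔP = 16, V ≈ 5.67 × 16^0.673 ≈ 36.64 kt.
V₂: ΔP = 26, V ≈ 5.67 × 26^0.673 ≈ 50.80 kt.
ΔV over 18 h = 14.16 kt → 24 h equivalent = 14.16 × 24/18 ≈ 18.88 kt.
19 kt < 30 kt ⇒ not rapid intensification.

19 kt, no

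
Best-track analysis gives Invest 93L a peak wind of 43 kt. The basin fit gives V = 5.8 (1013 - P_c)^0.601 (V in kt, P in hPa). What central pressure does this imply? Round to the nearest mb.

985 mb

ΔP = (V / 5.8)^(1/0.601) = (43/5.8)^1.664.
43/5.8 = 7.414; 7.414^1.664 ≈ 28.03 mb.
P_c = 1013 − 28.03 = 984.97 ≈ 985 mb.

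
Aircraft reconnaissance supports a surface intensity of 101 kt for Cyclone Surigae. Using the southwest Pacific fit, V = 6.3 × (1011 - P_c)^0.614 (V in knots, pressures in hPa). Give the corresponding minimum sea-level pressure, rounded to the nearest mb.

ΔP = (V / 6.3)^(1/0.614) = (101/6.3)^1.629.
101/6.3 = 16.032; 16.032^1.629 ≈ 91.73 mb.
P_c = 1011 − 91.73 = 919.27 ≈ 919 mb.

919 mb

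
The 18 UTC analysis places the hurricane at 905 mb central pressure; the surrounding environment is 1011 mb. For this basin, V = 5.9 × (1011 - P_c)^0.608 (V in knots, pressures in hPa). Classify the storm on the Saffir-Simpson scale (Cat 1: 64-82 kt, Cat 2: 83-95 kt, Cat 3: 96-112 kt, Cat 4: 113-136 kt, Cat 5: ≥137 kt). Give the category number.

3

ΔP = 1011 − 905 = 106 mb.
V ≈ 5.9 × 106^0.608 = 5.9 × 17.04 ≈ 101 kt.
101 kt falls in the Category 3 band.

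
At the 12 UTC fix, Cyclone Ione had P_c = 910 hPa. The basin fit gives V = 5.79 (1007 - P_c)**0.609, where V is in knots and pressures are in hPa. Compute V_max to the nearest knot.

94 kt

ΔP = 1007 − 910 = 97 hPa.
97^0.609 ≈ 16.216.
V ≈ 5.79 × 16.216 ≈ 93.9 kt.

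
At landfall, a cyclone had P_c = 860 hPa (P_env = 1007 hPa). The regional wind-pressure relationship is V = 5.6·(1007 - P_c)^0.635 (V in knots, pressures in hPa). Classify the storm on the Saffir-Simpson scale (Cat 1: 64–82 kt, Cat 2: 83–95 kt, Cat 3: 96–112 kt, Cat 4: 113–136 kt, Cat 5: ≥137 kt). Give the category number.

4

ΔP = 1007 − 860 = 147 hPa.
V ≈ 5.6 × 147^0.635 = 5.6 × 23.78 ≈ 133 kt.
133 kt falls in the Category 4 band.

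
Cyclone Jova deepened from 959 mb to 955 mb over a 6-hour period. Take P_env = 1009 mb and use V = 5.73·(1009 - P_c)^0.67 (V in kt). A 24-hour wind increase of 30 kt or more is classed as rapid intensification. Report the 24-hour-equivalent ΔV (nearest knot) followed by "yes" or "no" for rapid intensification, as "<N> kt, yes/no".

V₁: ΔP = 50, V ≈ 5.73 × 50^0.67 ≈ 78.79 kt.
V₂: ΔP = 54, V ≈ 5.73 × 54^0.67 ≈ 82.96 kt.
ΔV over 6 h = 4.17 kt → 24 h equivalent = 4.17 × 24/6 ≈ 16.68 kt.
17 kt < 30 kt ⇒ not rapid intensification.

17 kt, no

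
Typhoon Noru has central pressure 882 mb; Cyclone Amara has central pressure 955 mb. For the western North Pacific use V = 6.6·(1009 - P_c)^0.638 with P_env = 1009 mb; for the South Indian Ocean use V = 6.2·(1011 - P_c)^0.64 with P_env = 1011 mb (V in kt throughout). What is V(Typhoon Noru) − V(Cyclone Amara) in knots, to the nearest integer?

64 kt

Typhoon Noru: ΔP = 127; V ≈ 6.6 × 127^0.638 ≈ 145.13 kt.
Cyclone Amara: ΔP = 56; V ≈ 6.2 × 56^0.64 ≈ 81.51 kt.
Difference ≈ 145.13 − 81.51 = 63.62 → 64 kt.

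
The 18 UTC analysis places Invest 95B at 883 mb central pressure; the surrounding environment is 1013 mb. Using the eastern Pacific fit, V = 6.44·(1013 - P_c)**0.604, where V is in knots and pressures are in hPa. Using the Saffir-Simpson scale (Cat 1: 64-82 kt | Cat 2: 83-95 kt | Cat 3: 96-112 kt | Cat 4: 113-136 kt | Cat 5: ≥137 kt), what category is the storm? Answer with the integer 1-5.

4

ΔP = 1013 − 883 = 130 mb.
V ≈ 6.44 × 130^0.604 = 6.44 × 18.92 ≈ 122 kt.
122 kt falls in the Category 4 band.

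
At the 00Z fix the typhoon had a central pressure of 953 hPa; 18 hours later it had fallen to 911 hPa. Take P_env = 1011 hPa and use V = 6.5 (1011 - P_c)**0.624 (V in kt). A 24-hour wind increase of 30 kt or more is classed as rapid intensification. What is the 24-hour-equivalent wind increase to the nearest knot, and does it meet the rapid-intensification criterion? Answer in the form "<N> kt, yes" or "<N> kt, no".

44 kt, yes

V₁: ΔP = 58, V ≈ 6.5 × 58^0.624 ≈ 81.90 kt.
V₂: ΔP = 100, V ≈ 6.5 × 100^0.624 ≈ 115.06 kt.
ΔV over 18 h = 33.16 kt → 24 h equivalent = 33.16 × 24/18 ≈ 44.21 kt.
44 kt ≥ 30 kt ⇒ rapid intensification.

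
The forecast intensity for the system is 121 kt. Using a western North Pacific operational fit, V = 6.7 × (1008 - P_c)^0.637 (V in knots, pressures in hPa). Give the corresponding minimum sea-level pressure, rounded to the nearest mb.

914 mb

ΔP = (V / 6.7)^(1/0.637) = (121/6.7)^1.570.
121/6.7 = 18.060; 18.060^1.570 ≈ 93.94 mb.
P_c = 1008 − 93.94 = 914.06 ≈ 914 mb.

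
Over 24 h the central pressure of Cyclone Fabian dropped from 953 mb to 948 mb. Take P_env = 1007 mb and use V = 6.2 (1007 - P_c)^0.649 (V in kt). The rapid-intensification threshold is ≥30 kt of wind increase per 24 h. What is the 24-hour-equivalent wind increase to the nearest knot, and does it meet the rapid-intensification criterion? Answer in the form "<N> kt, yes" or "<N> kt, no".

V₁: ΔP = 54, V ≈ 6.2 × 54^0.649 ≈ 82.55 kt.
V₂: ΔP = 59, V ≈ 6.2 × 59^0.649 ≈ 87.43 kt.
ΔV over 24 h = 4.88 kt → 24 h equivalent = 4.88 × 24/24 ≈ 4.88 kt.
5 kt < 30 kt ⇒ not rapid intensification.

5 kt, no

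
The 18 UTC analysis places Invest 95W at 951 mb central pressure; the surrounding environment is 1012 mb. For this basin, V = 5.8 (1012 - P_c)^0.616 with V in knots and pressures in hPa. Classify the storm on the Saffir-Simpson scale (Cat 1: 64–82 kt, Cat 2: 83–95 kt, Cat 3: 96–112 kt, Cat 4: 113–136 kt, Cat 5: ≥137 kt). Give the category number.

1

ΔP = 1012 − 951 = 61 mb.
V ≈ 5.8 × 61^0.616 = 5.8 × 12.58 ≈ 73 kt.
73 kt falls in the Category 1 band.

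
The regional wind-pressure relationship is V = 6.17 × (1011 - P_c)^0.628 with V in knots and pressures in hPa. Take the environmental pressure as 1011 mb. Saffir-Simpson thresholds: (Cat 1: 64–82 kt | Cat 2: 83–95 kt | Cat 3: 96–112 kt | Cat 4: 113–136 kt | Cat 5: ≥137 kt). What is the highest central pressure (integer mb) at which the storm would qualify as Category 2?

Category 2 begins at V = 83 kt.
Required ΔP = (83/6.17)^(1/0.628) = 13.452^1.592 ≈ 62.73 mb.
P_c ≤ 1011 − 62.73 = 948.27, so the highest integer P_c is 948 mb.

948 mb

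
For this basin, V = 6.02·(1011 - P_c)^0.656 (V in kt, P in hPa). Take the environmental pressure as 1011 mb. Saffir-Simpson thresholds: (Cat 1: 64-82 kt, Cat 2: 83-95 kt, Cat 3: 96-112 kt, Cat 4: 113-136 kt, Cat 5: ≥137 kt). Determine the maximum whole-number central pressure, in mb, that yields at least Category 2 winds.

956 mb

Category 2 begins at V = 83 kt.
Required ΔP = (83/6.02)^(1/0.656) = 13.787^1.524 ≈ 54.58 mb.
P_c ≤ 1011 − 54.58 = 956.42, so the highest integer P_c is 956 mb.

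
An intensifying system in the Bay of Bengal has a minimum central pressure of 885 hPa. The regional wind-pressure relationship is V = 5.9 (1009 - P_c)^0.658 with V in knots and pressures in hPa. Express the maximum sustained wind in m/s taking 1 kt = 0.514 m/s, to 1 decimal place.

ΔP = 1009 − 885 = 124 hPa.
V ≈ 5.9 × 124^0.658 = 5.9 × 23.849 ≈ 140.710 kt.
140.710 × 0.514 ≈ 72.32 m/s → 72.3 m/s.

72.3 m/s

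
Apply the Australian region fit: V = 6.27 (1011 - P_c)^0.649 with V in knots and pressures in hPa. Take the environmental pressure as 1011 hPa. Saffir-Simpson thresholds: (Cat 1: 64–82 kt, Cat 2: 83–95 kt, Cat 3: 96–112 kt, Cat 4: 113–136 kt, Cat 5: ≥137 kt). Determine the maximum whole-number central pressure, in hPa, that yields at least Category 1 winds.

975 hPa

Category 1 begins at V = 64 kt.
Required ΔP = (64/6.27)^(1/0.649) = 10.207^1.541 ≈ 35.86 hPa.
P_c ≤ 1011 − 35.86 = 975.14, so the highest integer P_c is 975 hPa.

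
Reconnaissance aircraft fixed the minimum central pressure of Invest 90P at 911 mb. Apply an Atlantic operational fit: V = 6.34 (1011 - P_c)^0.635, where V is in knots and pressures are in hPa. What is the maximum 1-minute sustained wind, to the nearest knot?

ΔP = 1011 − 911 = 100 mb.
100^0.635 ≈ 18.621.
V ≈ 6.34 × 18.621 ≈ 118.1 kt.

118 kt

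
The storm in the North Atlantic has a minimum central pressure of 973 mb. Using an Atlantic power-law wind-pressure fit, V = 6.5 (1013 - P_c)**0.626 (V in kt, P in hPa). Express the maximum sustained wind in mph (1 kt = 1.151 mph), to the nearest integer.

ΔP = 1013 − 973 = 40 mb.
V ≈ 6.5 × 40^0.626 = 6.5 × 10.067 ≈ 65.434 kt.
65.434 × 1.151 ≈ 75.31 mph → 75 mph.

75 mph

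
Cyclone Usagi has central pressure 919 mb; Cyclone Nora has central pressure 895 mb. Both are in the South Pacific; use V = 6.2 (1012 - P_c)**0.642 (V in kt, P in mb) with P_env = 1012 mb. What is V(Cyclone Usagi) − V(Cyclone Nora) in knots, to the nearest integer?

Cyclone Usagi: ΔP = 93; V ≈ 6.2 × 93^0.642 ≈ 113.80 kt.
Cyclone Nora: ΔP = 117; V ≈ 6.2 × 117^0.642 ≈ 131.88 kt.
Difference ≈ 113.80 − 131.88 = -18.08 → -18 kt.

-18 kt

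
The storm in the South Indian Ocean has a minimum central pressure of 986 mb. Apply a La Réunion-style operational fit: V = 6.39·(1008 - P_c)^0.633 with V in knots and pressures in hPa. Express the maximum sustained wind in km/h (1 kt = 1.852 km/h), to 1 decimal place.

ΔP = 1008 − 986 = 22 mb.
V ≈ 6.39 × 22^0.633 = 6.39 × 7.075 ≈ 45.212 kt.
45.212 × 1.852 ≈ 83.73 km/h → 83.7 km/h.

83.7 km/h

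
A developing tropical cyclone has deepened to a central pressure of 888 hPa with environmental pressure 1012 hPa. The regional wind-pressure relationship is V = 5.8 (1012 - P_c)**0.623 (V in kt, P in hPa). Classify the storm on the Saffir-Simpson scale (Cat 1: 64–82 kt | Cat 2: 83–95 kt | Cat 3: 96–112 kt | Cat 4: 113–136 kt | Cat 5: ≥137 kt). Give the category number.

ΔP = 1012 − 888 = 124 hPa.
V ≈ 5.8 × 124^0.623 = 5.8 × 20.15 ≈ 117 kt.
117 kt falls in the Category 4 band.

4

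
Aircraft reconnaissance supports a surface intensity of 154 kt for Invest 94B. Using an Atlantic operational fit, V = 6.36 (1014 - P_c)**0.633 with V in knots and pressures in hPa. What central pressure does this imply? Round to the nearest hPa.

ΔP = (V / 6.36)^(1/0.633) = (154/6.36)^1.580.
154/6.36 = 24.214; 24.214^1.580 ≈ 153.64 hPa.
P_c = 1014 − 153.64 = 860.36 ≈ 860 hPa.

860 hPa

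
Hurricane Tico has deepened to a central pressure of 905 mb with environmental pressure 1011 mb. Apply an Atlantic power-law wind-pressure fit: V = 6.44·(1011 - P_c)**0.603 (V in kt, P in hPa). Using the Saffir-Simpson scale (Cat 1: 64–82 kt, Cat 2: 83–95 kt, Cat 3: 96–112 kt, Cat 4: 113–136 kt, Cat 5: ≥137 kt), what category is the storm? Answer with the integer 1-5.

3

ΔP = 1011 − 905 = 106 mb.
V ≈ 6.44 × 106^0.603 = 6.44 × 16.64 ≈ 107 kt.
107 kt falls in the Category 3 band.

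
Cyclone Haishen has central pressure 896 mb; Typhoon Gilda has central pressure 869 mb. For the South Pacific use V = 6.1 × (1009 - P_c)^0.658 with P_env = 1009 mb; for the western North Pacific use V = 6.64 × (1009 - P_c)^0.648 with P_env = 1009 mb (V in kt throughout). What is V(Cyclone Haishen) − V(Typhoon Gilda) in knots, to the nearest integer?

-26 kt

Cyclone Haishen: ΔP = 113; V ≈ 6.1 × 113^0.658 ≈ 136.85 kt.
Typhoon Gilda: ΔP = 140; V ≈ 6.64 × 140^0.648 ≈ 163.25 kt.
Difference ≈ 136.85 − 163.25 = -26.40 → -26 kt.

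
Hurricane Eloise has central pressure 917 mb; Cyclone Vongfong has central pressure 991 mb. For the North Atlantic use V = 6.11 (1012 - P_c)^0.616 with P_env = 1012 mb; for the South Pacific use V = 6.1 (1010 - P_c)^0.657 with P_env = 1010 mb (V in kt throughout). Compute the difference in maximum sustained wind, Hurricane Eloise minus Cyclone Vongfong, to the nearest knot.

59 kt

Hurricane Eloise: ΔP = 95; V ≈ 6.11 × 95^0.616 ≈ 101.00 kt.
Cyclone Vongfong: ΔP = 19; V ≈ 6.1 × 19^0.657 ≈ 42.22 kt.
Difference ≈ 101.00 − 42.22 = 58.78 → 59 kt.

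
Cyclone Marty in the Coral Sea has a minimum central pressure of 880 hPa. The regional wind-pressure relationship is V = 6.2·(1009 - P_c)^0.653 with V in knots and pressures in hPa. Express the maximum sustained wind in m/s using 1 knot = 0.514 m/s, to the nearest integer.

76 m/s

ΔP = 1009 − 880 = 129 hPa.
V ≈ 6.2 × 129^0.653 = 6.2 × 23.890 ≈ 148.118 kt.
148.118 × 0.514 ≈ 76.13 m/s → 76 m/s.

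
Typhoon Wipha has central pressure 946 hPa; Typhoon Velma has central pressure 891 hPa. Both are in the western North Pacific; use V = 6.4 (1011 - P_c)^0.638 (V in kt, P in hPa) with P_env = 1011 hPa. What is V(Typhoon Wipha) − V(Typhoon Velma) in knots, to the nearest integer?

Typhoon Wipha: ΔP = 65; V ≈ 6.4 × 65^0.638 ≈ 91.79 kt.
Typhoon Velma: ΔP = 120; V ≈ 6.4 × 120^0.638 ≈ 135.74 kt.
Difference ≈ 91.79 − 135.74 = -43.95 → -44 kt.

-44 kt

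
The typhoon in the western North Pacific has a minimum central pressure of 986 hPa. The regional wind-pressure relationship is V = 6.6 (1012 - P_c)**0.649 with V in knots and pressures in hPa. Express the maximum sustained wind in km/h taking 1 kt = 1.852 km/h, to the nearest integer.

ΔP = 1012 − 986 = 26 hPa.
V ≈ 6.6 × 26^0.649 = 6.6 × 8.285 ≈ 54.684 kt.
54.684 × 1.852 ≈ 101.28 km/h → 101 km/h.

101 km/h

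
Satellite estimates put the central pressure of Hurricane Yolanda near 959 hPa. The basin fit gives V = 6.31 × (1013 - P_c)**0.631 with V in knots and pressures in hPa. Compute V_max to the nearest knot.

78 kt

ΔP = 1013 − 959 = 54 hPa.
54^0.631 ≈ 12.392.
V ≈ 6.31 × 12.392 ≈ 78.2 kt.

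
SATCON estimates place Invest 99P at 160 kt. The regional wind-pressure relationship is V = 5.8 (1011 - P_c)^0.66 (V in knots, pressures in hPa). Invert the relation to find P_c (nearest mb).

859 mb

ΔP = (V / 5.8)^(1/0.66) = (160/5.8)^1.515.
160/5.8 = 27.586; 27.586^1.515 ≈ 152.36 mb.
P_c = 1011 − 152.36 = 858.64 ≈ 859 mb.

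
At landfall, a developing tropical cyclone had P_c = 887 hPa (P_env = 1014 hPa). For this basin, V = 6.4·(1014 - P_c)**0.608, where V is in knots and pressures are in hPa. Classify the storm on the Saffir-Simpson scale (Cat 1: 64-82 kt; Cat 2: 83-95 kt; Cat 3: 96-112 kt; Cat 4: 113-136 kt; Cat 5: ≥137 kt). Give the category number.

ΔP = 1014 − 887 = 127 hPa.
V ≈ 6.4 × 127^0.608 = 6.4 × 19.02 ≈ 122 kt.
122 kt falls in the Category 4 band.

4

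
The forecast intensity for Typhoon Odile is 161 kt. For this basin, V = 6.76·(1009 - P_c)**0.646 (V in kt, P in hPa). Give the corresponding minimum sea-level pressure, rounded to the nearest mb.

874 mb

ΔP = (V / 6.76)^(1/0.646) = (161/6.76)^1.548.
161/6.76 = 23.817; 23.817^1.548 ≈ 135.33 mb.
P_c = 1009 − 135.33 = 873.67 ≈ 874 mb.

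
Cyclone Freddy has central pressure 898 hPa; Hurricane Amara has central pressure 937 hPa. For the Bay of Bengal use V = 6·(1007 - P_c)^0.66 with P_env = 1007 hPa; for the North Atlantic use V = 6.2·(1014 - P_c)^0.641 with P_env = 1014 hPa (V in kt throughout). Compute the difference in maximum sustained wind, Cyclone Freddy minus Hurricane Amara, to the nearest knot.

32 kt

Cyclone Freddy: ΔP = 109; V ≈ 6 × 109^0.66 ≈ 132.69 kt.
Hurricane Amara: ΔP = 77; V ≈ 6.2 × 77^0.641 ≈ 100.38 kt.
Difference ≈ 132.69 − 100.38 = 32.31 → 32 kt.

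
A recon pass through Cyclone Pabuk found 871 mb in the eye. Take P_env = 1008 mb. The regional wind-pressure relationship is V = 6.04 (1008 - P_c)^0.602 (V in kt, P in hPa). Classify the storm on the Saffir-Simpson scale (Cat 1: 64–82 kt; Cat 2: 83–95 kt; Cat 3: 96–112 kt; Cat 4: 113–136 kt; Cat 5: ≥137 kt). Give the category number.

4

ΔP = 1008 − 871 = 137 mb.
V ≈ 6.04 × 137^0.602 = 6.04 × 19.33 ≈ 117 kt.
117 kt falls in the Category 4 band.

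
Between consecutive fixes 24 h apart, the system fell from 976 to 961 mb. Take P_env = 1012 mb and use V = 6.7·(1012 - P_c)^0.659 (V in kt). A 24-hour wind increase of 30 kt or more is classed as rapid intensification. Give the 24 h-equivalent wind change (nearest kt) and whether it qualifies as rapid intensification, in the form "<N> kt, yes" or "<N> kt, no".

18 kt, no

V₁: ΔP = 36, V ≈ 6.7 × 36^0.659 ≈ 71.07 kt.
V₂: ΔP = 51, V ≈ 6.7 × 51^0.659 ≈ 89.41 kt.
ΔV over 24 h = 18.34 kt → 24 h equivalent = 18.34 × 24/24 ≈ 18.34 kt.
18 kt < 30 kt ⇒ not rapid intensification.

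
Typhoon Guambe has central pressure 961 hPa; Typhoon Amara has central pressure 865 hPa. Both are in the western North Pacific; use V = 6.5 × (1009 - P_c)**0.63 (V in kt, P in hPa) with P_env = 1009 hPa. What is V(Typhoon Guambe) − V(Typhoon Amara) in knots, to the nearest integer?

-74 kt

Typhoon Guambe: ΔP = 48; V ≈ 6.5 × 48^0.63 ≈ 74.49 kt.
Typhoon Amara: ΔP = 144; V ≈ 6.5 × 144^0.63 ≈ 148.83 kt.
Difference ≈ 74.49 − 148.83 = -74.34 → -74 kt.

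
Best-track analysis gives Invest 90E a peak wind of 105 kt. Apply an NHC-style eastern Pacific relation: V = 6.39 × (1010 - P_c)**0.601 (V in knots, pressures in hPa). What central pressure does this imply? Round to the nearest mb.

ΔP = (V / 6.39)^(1/0.601) = (105/6.39)^1.664.
105/6.39 = 16.432; 16.432^1.664 ≈ 105.38 mb.
P_c = 1010 − 105.38 = 904.62 ≈ 905 mb.

905 mb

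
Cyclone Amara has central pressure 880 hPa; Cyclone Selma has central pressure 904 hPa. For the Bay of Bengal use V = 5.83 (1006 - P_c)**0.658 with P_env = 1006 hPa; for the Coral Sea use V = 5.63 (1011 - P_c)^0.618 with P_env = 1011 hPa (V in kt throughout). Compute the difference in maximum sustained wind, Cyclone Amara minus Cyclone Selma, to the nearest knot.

Cyclone Amara: ΔP = 126; V ≈ 5.83 × 126^0.658 ≈ 140.51 kt.
Cyclone Selma: ΔP = 107; V ≈ 5.63 × 107^0.618 ≈ 101.08 kt.
Difference ≈ 140.51 − 101.08 = 39.43 → 39 kt.

39 kt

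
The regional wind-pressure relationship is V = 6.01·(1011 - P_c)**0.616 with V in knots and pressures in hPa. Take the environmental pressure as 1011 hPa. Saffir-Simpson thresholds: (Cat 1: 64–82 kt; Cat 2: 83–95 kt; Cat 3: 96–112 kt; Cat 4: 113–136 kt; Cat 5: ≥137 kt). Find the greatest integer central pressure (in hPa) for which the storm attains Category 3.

921 hPa

Category 3 begins at V = 96 kt.
Required ΔP = (96/6.01)^(1/0.616) = 15.973^1.623 ≈ 89.86 hPa.
P_c ≤ 1011 − 89.86 = 921.14, so the highest integer P_c is 921 hPa.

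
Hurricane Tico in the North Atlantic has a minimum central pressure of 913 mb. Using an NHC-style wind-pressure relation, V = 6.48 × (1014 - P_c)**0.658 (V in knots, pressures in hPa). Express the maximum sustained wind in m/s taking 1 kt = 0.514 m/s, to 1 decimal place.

ΔP = 1014 − 913 = 101 mb.
V ≈ 6.48 × 101^0.658 = 6.48 × 20.837 ≈ 135.026 kt.
135.026 × 0.514 ≈ 69.40 m/s → 69.4 m/s.

69.4 m/s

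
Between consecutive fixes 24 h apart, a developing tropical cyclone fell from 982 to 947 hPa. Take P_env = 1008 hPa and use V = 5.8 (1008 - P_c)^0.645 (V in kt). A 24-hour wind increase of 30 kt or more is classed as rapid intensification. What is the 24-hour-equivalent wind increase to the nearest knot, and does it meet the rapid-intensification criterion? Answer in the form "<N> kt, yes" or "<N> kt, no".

35 kt, yes

V₁: ΔP = 26, V ≈ 5.8 × 26^0.645 ≈ 47.43 kt.
V₂: ΔP = 61, V ≈ 5.8 × 61^0.645 ≈ 82.22 kt.
ΔV over 24 h = 34.79 kt → 24 h equivalent = 34.79 × 24/24 ≈ 34.79 kt.
35 kt ≥ 30 kt ⇒ rapid intensification.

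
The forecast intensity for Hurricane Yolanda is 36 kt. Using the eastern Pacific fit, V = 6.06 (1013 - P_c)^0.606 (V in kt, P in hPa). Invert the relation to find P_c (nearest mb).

ΔP = (V / 6.06)^(1/0.606) = (36/6.06)^1.650.
36/6.06 = 5.941; 5.941^1.650 ≈ 18.92 mb.
P_c = 1013 − 18.92 = 994.08 ≈ 994 mb.

994 mb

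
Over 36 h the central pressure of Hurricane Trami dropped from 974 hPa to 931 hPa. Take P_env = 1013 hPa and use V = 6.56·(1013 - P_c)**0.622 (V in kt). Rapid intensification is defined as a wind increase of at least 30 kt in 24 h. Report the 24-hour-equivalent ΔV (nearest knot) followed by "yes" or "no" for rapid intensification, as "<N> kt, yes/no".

V₁: ΔP = 39, V ≈ 6.56 × 39^0.622 ≈ 64.05 kt.
V₂: ΔP = 82, V ≈ 6.56 × 82^0.622 ≈ 101.69 kt.
ΔV over 36 h = 37.64 kt → 24 h equivalent = 37.64 × 24/36 ≈ 25.09 kt.
25 kt < 30 kt ⇒ not rapid intensification.

25 kt, no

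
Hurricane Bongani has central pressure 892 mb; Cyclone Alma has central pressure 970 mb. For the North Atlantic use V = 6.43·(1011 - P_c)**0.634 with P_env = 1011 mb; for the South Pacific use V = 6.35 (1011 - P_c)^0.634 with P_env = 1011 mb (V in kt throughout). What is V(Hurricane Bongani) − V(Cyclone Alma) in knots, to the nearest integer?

66 kt

Hurricane Bongani: ΔP = 119; V ≈ 6.43 × 119^0.634 ≈ 133.08 kt.
Cyclone Alma: ΔP = 41; V ≈ 6.35 × 41^0.634 ≈ 66.88 kt.
Difference ≈ 133.08 − 66.88 = 66.20 → 66 kt.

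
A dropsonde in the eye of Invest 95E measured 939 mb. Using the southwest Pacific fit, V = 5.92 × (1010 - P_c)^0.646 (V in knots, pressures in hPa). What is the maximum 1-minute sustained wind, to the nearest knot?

93 kt

ΔP = 1010 − 939 = 71 mb.
71^0.646 ≈ 15.700.
V ≈ 5.92 × 15.700 ≈ 92.9 kt.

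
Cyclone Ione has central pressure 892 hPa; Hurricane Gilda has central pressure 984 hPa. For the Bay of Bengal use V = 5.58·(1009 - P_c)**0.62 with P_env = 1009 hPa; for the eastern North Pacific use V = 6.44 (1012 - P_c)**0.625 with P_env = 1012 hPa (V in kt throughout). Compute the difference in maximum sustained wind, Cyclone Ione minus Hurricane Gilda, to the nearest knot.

55 kt

Cyclone Ione: ΔP = 117; V ≈ 5.58 × 117^0.62 ≈ 106.88 kt.
Hurricane Gilda: ΔP = 28; V ≈ 6.44 × 28^0.625 ≈ 51.68 kt.
Difference ≈ 106.88 − 51.68 = 55.20 → 55 kt.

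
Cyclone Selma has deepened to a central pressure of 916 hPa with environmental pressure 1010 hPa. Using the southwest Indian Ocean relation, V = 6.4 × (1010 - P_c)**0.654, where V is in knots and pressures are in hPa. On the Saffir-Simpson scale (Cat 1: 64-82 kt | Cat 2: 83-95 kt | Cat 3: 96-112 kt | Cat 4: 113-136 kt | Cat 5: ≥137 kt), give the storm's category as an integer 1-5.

4

ΔP = 1010 − 916 = 94 hPa.
V ≈ 6.4 × 94^0.654 = 6.4 × 19.52 ≈ 125 kt.
125 kt falls in the Category 4 band.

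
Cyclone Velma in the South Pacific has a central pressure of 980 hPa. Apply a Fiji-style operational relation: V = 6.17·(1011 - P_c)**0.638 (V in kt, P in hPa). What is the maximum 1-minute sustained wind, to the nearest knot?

ΔP = 1011 − 980 = 31 hPa.
31^0.638 ≈ 8.943.
V ≈ 6.17 × 8.943 ≈ 55.2 kt.

55 kt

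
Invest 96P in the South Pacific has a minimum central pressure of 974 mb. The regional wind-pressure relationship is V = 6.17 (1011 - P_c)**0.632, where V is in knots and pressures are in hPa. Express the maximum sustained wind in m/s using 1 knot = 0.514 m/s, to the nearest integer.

31 m/s

ΔP = 1011 − 974 = 37 mb.
V ≈ 6.17 × 37^0.632 = 6.17 × 9.797 ≈ 60.449 kt.
60.449 × 0.514 ≈ 31.07 m/s → 31 m/s.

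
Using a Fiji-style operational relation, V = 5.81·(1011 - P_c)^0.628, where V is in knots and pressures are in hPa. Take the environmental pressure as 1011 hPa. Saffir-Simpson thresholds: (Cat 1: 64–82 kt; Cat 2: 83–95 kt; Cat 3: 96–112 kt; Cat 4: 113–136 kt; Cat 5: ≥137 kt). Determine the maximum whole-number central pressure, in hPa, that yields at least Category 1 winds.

Category 1 begins at V = 64 kt.
Required ΔP = (64/5.81)^(1/0.628) = 11.015^1.592 ≈ 45.63 hPa.
P_c ≤ 1011 − 45.63 = 965.37, so the highest integer P_c is 965 hPa.

965 hPa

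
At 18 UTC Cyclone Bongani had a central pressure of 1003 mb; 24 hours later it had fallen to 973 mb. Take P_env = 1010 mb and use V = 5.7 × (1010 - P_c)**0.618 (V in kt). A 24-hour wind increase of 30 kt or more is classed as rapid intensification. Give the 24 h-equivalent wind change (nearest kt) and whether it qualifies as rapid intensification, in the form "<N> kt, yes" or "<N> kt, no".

V₁: ΔP = 7, V ≈ 5.7 × 7^0.618 ≈ 18.97 kt.
V₂: ΔP = 37, V ≈ 5.7 × 37^0.618 ≈ 53.09 kt.
ΔV over 24 h = 34.12 kt → 24 h equivalent = 34.12 × 24/24 ≈ 34.12 kt.
34 kt ≥ 30 kt ⇒ rapid intensification.

34 kt, yes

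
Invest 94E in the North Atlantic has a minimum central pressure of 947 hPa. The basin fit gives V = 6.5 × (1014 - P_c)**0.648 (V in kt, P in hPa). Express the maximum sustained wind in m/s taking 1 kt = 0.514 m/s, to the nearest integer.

ΔP = 1014 − 947 = 67 hPa.
V ≈ 6.5 × 67^0.648 = 6.5 × 15.251 ≈ 99.131 kt.
99.131 × 0.514 ≈ 50.95 m/s → 51 m/s.

51 m/s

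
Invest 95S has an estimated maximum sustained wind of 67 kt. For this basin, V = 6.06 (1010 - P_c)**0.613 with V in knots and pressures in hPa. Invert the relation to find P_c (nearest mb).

ΔP = (V / 6.06)^(1/0.613) = (67/6.06)^1.631.
67/6.06 = 11.056; 11.056^1.631 ≈ 50.40 mb.
P_c = 1010 − 50.40 = 959.60 ≈ 960 mb.

960 mb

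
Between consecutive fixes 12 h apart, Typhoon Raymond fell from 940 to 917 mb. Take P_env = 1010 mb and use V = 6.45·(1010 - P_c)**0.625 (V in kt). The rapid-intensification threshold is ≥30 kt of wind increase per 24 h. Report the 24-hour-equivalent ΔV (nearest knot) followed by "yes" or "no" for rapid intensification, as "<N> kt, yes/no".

V₁: ΔP = 70, V ≈ 6.45 × 70^0.625 ≈ 91.78 kt.
V₂: ΔP = 93, V ≈ 6.45 × 93^0.625 ≈ 109.61 kt.
ΔV over 12 h = 17.83 kt → 24 h equivalent = 17.83 × 24/12 ≈ 35.66 kt.
36 kt ≥ 30 kt ⇒ rapid intensification.

36 kt, yes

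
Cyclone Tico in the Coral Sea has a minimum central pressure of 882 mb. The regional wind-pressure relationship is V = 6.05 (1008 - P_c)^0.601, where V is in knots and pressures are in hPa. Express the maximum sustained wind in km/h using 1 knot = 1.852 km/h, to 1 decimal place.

205.0 km/h

ΔP = 1008 − 882 = 126 mb.
V ≈ 6.05 × 126^0.601 = 6.05 × 18.295 ≈ 110.682 kt.
110.682 × 1.852 ≈ 204.98 km/h → 205.0 km/h.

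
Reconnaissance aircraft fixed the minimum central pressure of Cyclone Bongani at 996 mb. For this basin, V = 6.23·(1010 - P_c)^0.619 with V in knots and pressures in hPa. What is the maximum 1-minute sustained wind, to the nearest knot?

ΔP = 1010 − 996 = 14 mb.
14^0.619 ≈ 5.122.
V ≈ 6.23 × 5.122 ≈ 31.9 kt.

32 kt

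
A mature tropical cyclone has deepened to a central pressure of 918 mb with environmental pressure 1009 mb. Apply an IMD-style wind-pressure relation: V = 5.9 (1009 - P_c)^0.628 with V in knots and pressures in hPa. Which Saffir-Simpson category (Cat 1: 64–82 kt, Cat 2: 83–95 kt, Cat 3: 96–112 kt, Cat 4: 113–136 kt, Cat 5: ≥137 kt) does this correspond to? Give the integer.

ΔP = 1009 − 918 = 91 mb.
V ≈ 5.9 × 91^0.628 = 5.9 × 16.99 ≈ 100 kt.
100 kt falls in the Category 3 band.

3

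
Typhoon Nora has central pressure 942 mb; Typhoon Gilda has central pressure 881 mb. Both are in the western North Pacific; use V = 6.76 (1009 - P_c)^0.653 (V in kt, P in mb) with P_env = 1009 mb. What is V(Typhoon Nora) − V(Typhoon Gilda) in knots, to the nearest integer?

Typhoon Nora: ΔP = 67; V ≈ 6.76 × 67^0.653 ≈ 105.29 kt.
Typhoon Gilda: ΔP = 128; V ≈ 6.76 × 128^0.653 ≈ 160.68 kt.
Difference ≈ 105.29 − 160.68 = -55.39 → -55 kt.

-55 kt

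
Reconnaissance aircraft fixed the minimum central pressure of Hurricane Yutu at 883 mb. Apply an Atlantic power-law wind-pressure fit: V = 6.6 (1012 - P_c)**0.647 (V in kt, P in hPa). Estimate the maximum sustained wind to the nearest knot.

ΔP = 1012 − 883 = 129 mb.
129^0.647 ≈ 23.203.
V ≈ 6.6 × 23.203 ≈ 153.1 kt.

153 kt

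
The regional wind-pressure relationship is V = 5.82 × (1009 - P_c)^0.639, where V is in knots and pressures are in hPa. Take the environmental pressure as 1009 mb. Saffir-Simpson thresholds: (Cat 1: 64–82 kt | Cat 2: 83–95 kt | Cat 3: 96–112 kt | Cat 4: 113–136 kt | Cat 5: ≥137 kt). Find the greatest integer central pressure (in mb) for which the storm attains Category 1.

Category 1 begins at V = 64 kt.
Required ΔP = (64/5.82)^(1/0.639) = 10.997^1.565 ≈ 42.61 mb.
P_c ≤ 1009 − 42.61 = 966.39, so the highest integer P_c is 966 mb.

966 mb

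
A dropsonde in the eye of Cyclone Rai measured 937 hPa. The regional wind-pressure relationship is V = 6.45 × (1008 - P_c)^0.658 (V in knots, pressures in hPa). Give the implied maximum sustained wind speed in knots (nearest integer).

ΔP = 1008 − 937 = 71 hPa.
71^0.658 ≈ 16.524.
V ≈ 6.45 × 16.524 ≈ 106.6 kt.

107 kt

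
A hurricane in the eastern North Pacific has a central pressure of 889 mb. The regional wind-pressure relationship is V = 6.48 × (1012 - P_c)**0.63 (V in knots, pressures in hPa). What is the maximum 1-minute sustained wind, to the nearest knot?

ΔP = 1012 − 889 = 123 mb.
123^0.63 ≈ 20.732.
V ≈ 6.48 × 20.732 ≈ 134.3 kt.

134 kt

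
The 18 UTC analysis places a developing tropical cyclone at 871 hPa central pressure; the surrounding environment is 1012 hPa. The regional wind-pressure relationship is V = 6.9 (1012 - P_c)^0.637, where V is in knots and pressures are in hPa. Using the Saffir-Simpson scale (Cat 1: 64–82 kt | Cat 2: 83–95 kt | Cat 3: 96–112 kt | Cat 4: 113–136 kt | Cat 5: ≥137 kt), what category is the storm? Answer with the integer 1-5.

ΔP = 1012 − 871 = 141 hPa.
V ≈ 6.9 × 141^0.637 = 6.9 × 23.39 ≈ 161 kt.
161 kt falls in the Category 5 band.

5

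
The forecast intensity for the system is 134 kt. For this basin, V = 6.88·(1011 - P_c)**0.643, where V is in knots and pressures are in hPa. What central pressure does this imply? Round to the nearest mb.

910 mb

ΔP = (V / 6.88)^(1/0.643) = (134/6.88)^1.555.
134/6.88 = 19.477; 19.477^1.555 ≈ 101.27 mb.
P_c = 1011 − 101.27 = 909.73 ≈ 910 mb.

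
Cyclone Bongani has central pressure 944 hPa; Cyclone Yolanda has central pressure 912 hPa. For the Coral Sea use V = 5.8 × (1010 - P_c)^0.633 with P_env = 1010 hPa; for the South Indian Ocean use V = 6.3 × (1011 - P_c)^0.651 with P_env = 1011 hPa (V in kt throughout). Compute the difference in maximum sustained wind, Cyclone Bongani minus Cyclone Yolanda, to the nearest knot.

-43 kt

Cyclone Bongani: ΔP = 66; V ≈ 5.8 × 66^0.633 ≈ 82.26 kt.
Cyclone Yolanda: ΔP = 99; V ≈ 6.3 × 99^0.651 ≈ 125.46 kt.
Difference ≈ 82.26 − 125.46 = -43.20 → -43 kt.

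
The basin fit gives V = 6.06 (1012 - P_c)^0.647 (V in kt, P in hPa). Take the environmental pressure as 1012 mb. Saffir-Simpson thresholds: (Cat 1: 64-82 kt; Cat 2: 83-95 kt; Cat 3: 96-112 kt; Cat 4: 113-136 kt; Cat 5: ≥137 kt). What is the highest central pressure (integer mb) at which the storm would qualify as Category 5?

Category 5 begins at V = 137 kt.
Required ΔP = (137/6.06)^(1/0.647) = 22.607^1.546 ≈ 123.91 mb.
P_c ≤ 1012 − 123.91 = 888.09, so the highest integer P_c is 888 mb.

888 mb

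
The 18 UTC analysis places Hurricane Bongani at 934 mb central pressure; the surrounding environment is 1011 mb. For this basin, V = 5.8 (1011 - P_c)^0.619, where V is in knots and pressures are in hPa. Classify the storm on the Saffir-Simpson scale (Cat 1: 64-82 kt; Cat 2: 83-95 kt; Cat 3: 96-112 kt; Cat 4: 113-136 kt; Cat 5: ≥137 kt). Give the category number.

2

ΔP = 1011 − 934 = 77 mb.
V ≈ 5.8 × 77^0.619 = 5.8 × 14.71 ≈ 85 kt.
85 kt falls in the Category 2 band.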